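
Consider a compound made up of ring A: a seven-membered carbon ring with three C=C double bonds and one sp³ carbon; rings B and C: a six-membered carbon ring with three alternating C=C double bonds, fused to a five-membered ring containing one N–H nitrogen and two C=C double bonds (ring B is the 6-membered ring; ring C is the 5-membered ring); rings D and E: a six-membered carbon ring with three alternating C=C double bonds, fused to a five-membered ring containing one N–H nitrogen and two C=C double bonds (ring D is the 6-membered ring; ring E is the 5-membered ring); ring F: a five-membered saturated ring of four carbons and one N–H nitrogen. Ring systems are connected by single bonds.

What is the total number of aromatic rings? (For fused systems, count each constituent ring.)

4

Ring A has one sp³ carbon, so it is not fully conjugated — not aromatic (cycloheptatriene).
Rings B and C form a fused bicyclic system (with one N–H) with 9 sp² atoms and 10 π electrons from ring double bonds plus a heteroatom lone pair. 10 = 4(2)+2, so the system is aromatic and both rings count as aromatic (indole).
Rings D and E form a fused bicyclic system (with one N–H) with 9 sp² atoms and 10 π electrons from ring double bonds plus a heteroatom lone pair. 10 = 4(2)+2, so the system is aromatic and both rings count as aromatic (indole).
Ring F has only sp³ atoms, so it is not fully conjugated — not aromatic (pyrrolidine).
Aromatic: B, C, D, E. Total: 4.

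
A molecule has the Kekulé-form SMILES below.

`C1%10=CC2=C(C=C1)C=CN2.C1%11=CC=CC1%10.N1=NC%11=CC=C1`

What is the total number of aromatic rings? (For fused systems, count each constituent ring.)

3

The SMILES encodes a six-membered carbon ring with three alternating C=C double bonds, fused to a five-membered ring containing one N–H nitrogen and two C=C double bonds; a five-membered carbon ring with two conjugated C=C double bonds and one sp³ carbon; a six-membered ring with two adjacent nitrogens and three alternating double bonds.
The fused 6/5-membered bicyclic (with one N–H) is a single π system with 9 sp² atoms and 10 π electrons from ring double bonds plus a heteroatom lone pair. 10 = 4(2)+2, so the system is aromatic and both rings count as aromatic (indole).
The 5-membered ring has one sp³ carbon, so it is not fully conjugated — not aromatic (cyclopentadiene).
The 6-membered ring with two nitrogens (1,2) is planar and fully conjugated; 3 ring double bonds give 6 π electrons. 6 = 4(1)+2, so it is aromatic (pyridazine).
3 of the 4 rings are aromatic. Total: 3.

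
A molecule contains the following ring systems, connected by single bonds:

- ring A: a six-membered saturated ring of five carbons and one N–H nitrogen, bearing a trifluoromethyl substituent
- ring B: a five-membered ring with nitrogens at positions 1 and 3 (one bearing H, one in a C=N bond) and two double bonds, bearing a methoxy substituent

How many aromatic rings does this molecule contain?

Ring A has only sp³ atoms, so it is not fully conjugated — not aromatic (piperidine).
Ring B has a continuous p-orbital overlap around the ring; 2 ring double bonds (4 π electrons) plus a heteroatom lone pair (2) give 6 π electrons. That satisfies 4n+2 with n=1, so ring B is aromatic (imidazole).
Aromatic: B. Total: 1.

1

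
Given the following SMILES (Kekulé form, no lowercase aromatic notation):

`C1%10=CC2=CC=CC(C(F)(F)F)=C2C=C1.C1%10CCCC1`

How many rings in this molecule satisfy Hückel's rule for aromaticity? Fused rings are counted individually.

2

The SMILES encodes two fused six-membered carbon rings, each with three alternating C=C double bonds; a five-membered saturated carbon ring.
The fused 6/6-membered bicyclic is a single π system with 10 sp² atoms and 10 π electrons from ring double bonds. 10 = 4(2)+2, so the system is aromatic and both rings count as aromatic (naphthalene).
The 5-membered ring has only sp³ atoms, so it is not fully conjugated — not aromatic (cyclopentane).
2 of the 3 rings are aromatic. Total: 2.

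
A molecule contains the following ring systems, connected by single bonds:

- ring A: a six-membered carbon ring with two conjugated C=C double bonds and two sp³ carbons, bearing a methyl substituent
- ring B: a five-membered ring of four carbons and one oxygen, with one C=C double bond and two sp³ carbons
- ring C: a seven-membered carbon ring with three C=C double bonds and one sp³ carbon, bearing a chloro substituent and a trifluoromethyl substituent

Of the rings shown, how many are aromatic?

Ring A has two sp³ carbons, so it is not fully conjugated — not aromatic (1,3-cyclohexadiene).
Ring B has two sp³ carbons, so it is not fully conjugated — not aromatic (2,3-dihydrofuran).
Ring C has one sp³ carbon, so it is not fully conjugated — not aromatic (cycloheptatriene).
No ring is aromatic. Total: 0.

0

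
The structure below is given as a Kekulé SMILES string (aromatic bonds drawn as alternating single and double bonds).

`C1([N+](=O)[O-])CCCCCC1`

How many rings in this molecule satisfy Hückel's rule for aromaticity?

0

The SMILES encodes a seven-membered saturated carbon ring.
The 7-membered ring has only sp³ atoms, so it is not fully conjugated — not aromatic (cycloheptane).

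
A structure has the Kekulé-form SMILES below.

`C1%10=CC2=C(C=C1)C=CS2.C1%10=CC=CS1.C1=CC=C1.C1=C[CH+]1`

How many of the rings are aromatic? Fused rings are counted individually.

The SMILES encodes a six-membered carbon ring with three alternating C=C double bonds, fused to a five-membered ring containing one sulfur and two C=C double bonds; a five-membered ring of four carbons and one sulfur, with two C=C double bonds; a four-membered carbon ring with two alternating C=C double bonds; a three-membered all-carbon ring bearing a positive charge on one carbon, with one C=C double bond.
The fused 6/5-membered bicyclic (with one sulfur) is a single π system with 9 sp² atoms and 10 π electrons from ring double bonds plus a heteroatom lone pair. 10 = 4(2)+2, so the system is aromatic and both rings count as aromatic (benzothiophene).
The 5-membered ring with one sulfur is planar and fully conjugated; 2 ring double bonds (4 π electrons) plus a heteroatom lone pair (2) give 6 π electrons. Since 6 = 4n+2 (n=1), it is aromatic (thiophene).
The 4-membered ring has only sp² ring atoms; a planar conformation would have a fully conjugated π system of 4 electrons. But 4 = 4(1), which is 4n not 4n+2, so it is not aromatic (cyclobutadiene) — cyclobutadiene is antiaromatic and distorts to a rectangle.
The 3-membered ring has a continuous p-orbital overlap around the ring; 1 ring double bond (2 π electrons) plus the carbocation's empty p orbital (0, but keeps the ring conjugated) give 2 π electrons. That satisfies 4n+2 with n=0, so it is aromatic (cyclopropenyl cation).
4 of the 5 rings are aromatic. Total: 4.

4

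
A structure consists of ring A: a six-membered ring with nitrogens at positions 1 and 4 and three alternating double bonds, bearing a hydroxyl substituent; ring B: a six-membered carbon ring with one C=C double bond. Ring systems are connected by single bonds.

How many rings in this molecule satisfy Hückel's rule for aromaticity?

1

Ring A is planar and fully conjugated; 3 ring double bonds give 6 π electrons. That satisfies 4n+2 with n=1, so ring A is aromatic (pyrazine).
Ring B has four sp³ carbons, so it is not fully conjugated — not aromatic (cyclohexene).
Aromatic: A. Total: 1.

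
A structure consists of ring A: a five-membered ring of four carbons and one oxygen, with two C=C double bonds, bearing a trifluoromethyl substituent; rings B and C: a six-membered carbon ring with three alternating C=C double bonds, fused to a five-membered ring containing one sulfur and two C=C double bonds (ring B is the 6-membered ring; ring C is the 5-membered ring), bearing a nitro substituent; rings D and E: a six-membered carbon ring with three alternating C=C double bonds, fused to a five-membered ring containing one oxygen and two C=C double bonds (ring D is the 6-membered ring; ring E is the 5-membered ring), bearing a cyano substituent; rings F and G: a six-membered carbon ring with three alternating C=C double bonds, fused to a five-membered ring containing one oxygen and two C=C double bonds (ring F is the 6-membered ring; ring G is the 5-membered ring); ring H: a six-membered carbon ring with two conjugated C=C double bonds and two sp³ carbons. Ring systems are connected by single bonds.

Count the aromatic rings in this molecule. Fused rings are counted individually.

7

Ring A is planar and fully conjugated; 2 ring double bonds (4 π electrons) plus a heteroatom lone pair (2) give 6 π electrons. Since 6 = 4n+2 (n=1), ring A is aromatic (furan).
Rings B and C form a fused bicyclic system (with one sulfur) with 9 sp² atoms and 10 π electrons from ring double bonds plus a heteroatom lone pair. 10 = 4(2)+2, so the system is aromatic and both rings count as aromatic (benzothiophene).
Rings D and E form a fused bicyclic system (with one oxygen) with 9 sp² atoms and 10 π electrons from ring double bonds plus a heteroatom lone pair. 10 = 4(2)+2, so the system is aromatic and both rings count as aromatic (benzofuran).
Rings F and G form a fused bicyclic system (with one oxygen) with 9 sp² atoms and 10 π electrons from ring double bonds plus a heteroatom lone pair. 10 = 4(2)+2, so the system is aromatic and both rings count as aromatic (benzofuran).
Ring H has two sp³ carbons, so it is not fully conjugated — not aromatic (1,3-cyclohexadiene).
Aromatic: A, B, C, D, E, F, G. Total: 7.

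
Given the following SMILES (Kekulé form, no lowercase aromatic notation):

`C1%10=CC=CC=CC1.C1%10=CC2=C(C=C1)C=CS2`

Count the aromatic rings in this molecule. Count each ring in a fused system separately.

The SMILES encodes a seven-membered carbon ring with three C=C double bonds and one sp³ carbon; a six-membered carbon ring with three alternating C=C double bonds, fused to a five-membered ring containing one sulfur and two C=C double bonds.
The 7-membered ring has one sp³ carbon, so it is not fully conjugated — not aromatic (cycloheptatriene).
The fused 6/5-membered bicyclic (with one sulfur) is a single π system with 9 sp² atoms and 10 π electrons from ring double bonds plus a heteroatom lone pair. 10 = 4(2)+2, so the system is aromatic and both rings count as aromatic (benzothiophene).
2 of the 3 rings are aromatic. Total: 2.

2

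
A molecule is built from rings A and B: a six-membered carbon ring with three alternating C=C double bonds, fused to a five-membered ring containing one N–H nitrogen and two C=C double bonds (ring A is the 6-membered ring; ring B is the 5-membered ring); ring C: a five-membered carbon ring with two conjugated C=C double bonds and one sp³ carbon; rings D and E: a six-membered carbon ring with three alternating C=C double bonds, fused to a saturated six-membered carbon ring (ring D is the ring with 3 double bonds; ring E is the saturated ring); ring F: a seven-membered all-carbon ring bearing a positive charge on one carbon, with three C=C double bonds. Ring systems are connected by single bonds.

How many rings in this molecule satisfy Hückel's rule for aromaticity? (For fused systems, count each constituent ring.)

4

Rings A and B form a fused bicyclic system (with one N–H) with 9 sp² atoms and 10 π electrons from ring double bonds plus a heteroatom lone pair. 10 = 4(2)+2, so the system is aromatic and both rings count as aromatic (indole).
Ring C has one sp³ carbon, so it is not fully conjugated — not aromatic (cyclopentadiene).
Ring D has a continuous p-orbital overlap around the ring; 3 ring double bonds give 6 π electrons. Since 6 = 4n+2 (n=1), ring D is aromatic (benzene ring).
Ring E has four sp³ carbons, so it is not fully conjugated — not aromatic (cyclohexane ring).
Ring F is fully conjugated (every ring atom contributes a p orbital); 3 ring double bonds (6 π electrons) plus the carbocation's empty p orbital (0, but keeps the ring conjugated) give 6 π electrons. Since 6 = 4n+2 (n=1), ring F is aromatic (tropylium cation).
Aromatic: A, B, D, F. Total: 4.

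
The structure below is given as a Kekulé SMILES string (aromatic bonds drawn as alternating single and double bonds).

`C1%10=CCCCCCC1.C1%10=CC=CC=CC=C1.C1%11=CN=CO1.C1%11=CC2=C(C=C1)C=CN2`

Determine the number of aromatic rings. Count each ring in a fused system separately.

The SMILES encodes an eight-membered carbon ring with one C=C double bond; an eight-membered carbon ring with four alternating C=C double bonds; a five-membered ring with an oxygen at position 1 and a nitrogen at position 3 (in a C=N bond), with two double bonds; a six-membered carbon ring with three alternating C=C double bonds, fused to a five-membered ring containing one N–H nitrogen and two C=C double bonds.
The 8-membered ring has six sp³ carbons, so it is not fully conjugated — not aromatic (cyclooctene).
The second 8-membered ring has only sp² ring atoms; a planar conformation would have a fully conjugated π system of 8 electrons. But 8 = 4(2), which is 4n not 4n+2, so it is not aromatic (cyclooctatetraene) — cyclooctatetraene distorts into a non-planar tub to avoid antiaromaticity.
The 5-membered ring with one oxygen and one =N– is planar and fully conjugated; 2 ring double bonds (4 π electrons) plus a heteroatom lone pair (2) give 6 π electrons. 6 = 4(1)+2, so it is aromatic (oxazole).
The fused 6/5-membered bicyclic (with one N–H) is a single π system with 9 sp² atoms and 10 π electrons from ring double bonds plus a heteroatom lone pair. 10 = 4(2)+2, so the system is aromatic and both rings count as aromatic (indole).
3 of the 5 rings are aromatic. Total: 3.

3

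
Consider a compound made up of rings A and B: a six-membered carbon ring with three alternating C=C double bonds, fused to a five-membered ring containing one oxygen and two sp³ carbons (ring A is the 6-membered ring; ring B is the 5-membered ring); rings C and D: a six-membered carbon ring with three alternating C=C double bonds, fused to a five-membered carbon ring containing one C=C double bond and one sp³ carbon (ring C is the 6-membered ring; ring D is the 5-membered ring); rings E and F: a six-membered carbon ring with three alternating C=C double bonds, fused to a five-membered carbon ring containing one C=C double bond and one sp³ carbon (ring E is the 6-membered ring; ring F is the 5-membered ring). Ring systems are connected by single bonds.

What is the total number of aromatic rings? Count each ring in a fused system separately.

3

Ring A is fully conjugated (every ring atom contributes a p orbital); 3 ring double bonds give 6 π electrons. Since 6 = 4n+2 (n=1), ring A is aromatic (benzene ring).
Ring B has two sp³ carbons, so it is not fully conjugated — not aromatic (oxolane ring).
Ring C has a continuous p-orbital overlap around the ring; 3 ring double bonds give 6 π electrons. Since 6 = 4n+2 (n=1), ring C is aromatic (benzene ring).
Ring D has one sp³ carbon, so it is not fully conjugated — not aromatic (cyclopentene ring).
Ring E is fully conjugated (every ring atom contributes a p orbital); 3 ring double bonds give 6 π electrons. 6 = 4(1)+2, so ring E is aromatic (benzene ring).
Ring F has one sp³ carbon, so it is not fully conjugated — not aromatic (cyclopentene ring).
Aromatic: A, C, E. Total: 3.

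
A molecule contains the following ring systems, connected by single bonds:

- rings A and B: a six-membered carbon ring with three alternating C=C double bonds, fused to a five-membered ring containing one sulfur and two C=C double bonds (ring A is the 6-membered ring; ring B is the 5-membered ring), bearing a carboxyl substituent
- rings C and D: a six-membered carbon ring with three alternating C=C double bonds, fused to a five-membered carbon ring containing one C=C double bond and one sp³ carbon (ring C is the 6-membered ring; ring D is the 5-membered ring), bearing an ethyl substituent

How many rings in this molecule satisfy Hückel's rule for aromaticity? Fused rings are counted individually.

3

Rings A and B form a fused bicyclic system (with one sulfur) with 9 sp² atoms and 10 π electrons from ring double bonds plus a heteroatom lone pair. 10 = 4(2)+2, so the system is aromatic and both rings count as aromatic (benzothiophene).
Ring C has a continuous p-orbital overlap around the ring; 3 ring double bonds give 6 π electrons. That satisfies 4n+2 with n=1, so ring C is aromatic (benzene ring).
Ring D has one sp³ carbon, so it is not fully conjugated — not aromatic (cyclopentene ring).
Aromatic: A, B, C. Total: 3.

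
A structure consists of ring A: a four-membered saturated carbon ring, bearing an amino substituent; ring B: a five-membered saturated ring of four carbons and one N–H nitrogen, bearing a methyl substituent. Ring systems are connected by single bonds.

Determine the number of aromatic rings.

Ring A has only sp³ atoms, so it is not fully conjugated — not aromatic (cyclobutane).
Ring B has only sp³ atoms, so it is not fully conjugated — not aromatic (pyrrolidine).
No ring is aromatic. Total: 0.

0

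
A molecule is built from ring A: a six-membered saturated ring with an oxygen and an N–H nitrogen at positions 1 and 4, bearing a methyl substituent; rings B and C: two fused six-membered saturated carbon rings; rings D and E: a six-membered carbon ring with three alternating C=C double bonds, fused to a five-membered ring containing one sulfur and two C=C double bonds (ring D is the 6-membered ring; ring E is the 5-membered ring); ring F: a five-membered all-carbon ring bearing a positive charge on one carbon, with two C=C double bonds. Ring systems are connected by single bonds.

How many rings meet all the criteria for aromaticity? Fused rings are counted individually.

Ring A has only sp³ atoms, so it is not fully conjugated — not aromatic (morpholine).
Ring B has only sp³ atoms, so it is not fully conjugated — not aromatic (cyclohexane ring).
Ring C has only sp³ atoms, so it is not fully conjugated — not aromatic (cyclohexane ring).
Rings D and E form a fused bicyclic system (with one sulfur) with 9 sp² atoms and 10 π electrons from ring double bonds plus a heteroatom lone pair. 10 = 4(2)+2, so the system is aromatic and both rings count as aromatic (benzothiophene).
Ring F has only sp² ring atoms; a planar conformation would have a fully conjugated π system of 4 electrons. But 4 = 4(1), which is 4n not 4n+2, so ring F is not aromatic (cyclopentadienyl cation).
Aromatic: D, E. Total: 2.

2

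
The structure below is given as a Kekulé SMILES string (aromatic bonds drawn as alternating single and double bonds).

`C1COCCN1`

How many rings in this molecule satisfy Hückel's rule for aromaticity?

The SMILES encodes a six-membered saturated ring with an oxygen and an N–H nitrogen at positions 1 and 4.
The 6-membered ring with one oxygen and one N–H (1,4) has only sp³ atoms, so it is not fully conjugated — not aromatic (morpholine).

0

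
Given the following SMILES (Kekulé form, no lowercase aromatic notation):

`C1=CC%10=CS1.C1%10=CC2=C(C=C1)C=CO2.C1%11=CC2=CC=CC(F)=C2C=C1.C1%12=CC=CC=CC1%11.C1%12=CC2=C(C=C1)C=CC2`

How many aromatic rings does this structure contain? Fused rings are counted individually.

The SMILES encodes a five-membered ring of four carbons and one sulfur, with two C=C double bonds; a six-membered carbon ring with three alternating C=C double bonds, fused to a five-membered ring containing one oxygen and two C=C double bonds; two fused six-membered carbon rings, each with three alternating C=C double bonds; a seven-membered carbon ring with three C=C double bonds and one sp³ carbon; a six-membered carbon ring with three alternating C=C double bonds, fused to a five-membered carbon ring containing one C=C double bond and one sp³ carbon.
The 5-membered ring with one sulfur is planar and fully conjugated; 2 ring double bonds (4 π electrons) plus a heteroatom lone pair (2) give 6 π electrons. 6 = 4(1)+2, so it is aromatic (thiophene).
The fused 6/5-membered bicyclic (with one oxygen) is a single π system with 9 sp² atoms and 10 π electrons from ring double bonds plus a heteroatom lone pair. 10 = 4(2)+2, so the system is aromatic and both rings count as aromatic (benzofuran).
The fused 6/6-membered bicyclic is a single π system with 10 sp² atoms and 10 π electrons from ring double bonds. 10 = 4(2)+2, so the system is aromatic and both rings count as aromatic (naphthalene).
The 7-membered ring has one sp³ carbon, so it is not fully conjugated — not aromatic (cycloheptatriene).
The 6-membered ring has a continuous p-orbital overlap around the ring; 3 ring double bonds give 6 π electrons. Since 6 = 4n+2 (n=1), it is aromatic (benzene ring).
The 5-membered ring has one sp³ carbon, so it is not fully conjugated — not aromatic (cyclopentene ring).
6 of the 8 rings are aromatic. Total: 6.

6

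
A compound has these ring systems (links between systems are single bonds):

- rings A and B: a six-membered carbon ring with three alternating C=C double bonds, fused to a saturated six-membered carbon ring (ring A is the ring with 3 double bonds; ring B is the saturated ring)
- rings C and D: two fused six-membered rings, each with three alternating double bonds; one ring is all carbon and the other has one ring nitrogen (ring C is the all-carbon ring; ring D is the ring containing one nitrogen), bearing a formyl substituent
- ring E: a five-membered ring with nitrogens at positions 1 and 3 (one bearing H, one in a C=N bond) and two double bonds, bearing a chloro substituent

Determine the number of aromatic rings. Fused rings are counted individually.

4

Ring A has a continuous p-orbital overlap around the ring; 3 ring double bonds give 6 π electrons. 6 = 4(1)+2, so ring A is aromatic (benzene ring).
Ring B has four sp³ carbons, so it is not fully conjugated — not aromatic (cyclohexane ring).
Rings C and D form a fused bicyclic system (with one nitrogen) with 10 sp² atoms and 10 π electrons from ring double bonds. 10 = 4(2)+2, so the system is aromatic and both rings count as aromatic (quinoline).
Ring E is fully conjugated (every ring atom contributes a p orbital); 2 ring double bonds (4 π electrons) plus a heteroatom lone pair (2) give 6 π electrons. That satisfies 4n+2 with n=1, so ring E is aromatic (imidazole).
Aromatic: A, C, D, E. Total: 4.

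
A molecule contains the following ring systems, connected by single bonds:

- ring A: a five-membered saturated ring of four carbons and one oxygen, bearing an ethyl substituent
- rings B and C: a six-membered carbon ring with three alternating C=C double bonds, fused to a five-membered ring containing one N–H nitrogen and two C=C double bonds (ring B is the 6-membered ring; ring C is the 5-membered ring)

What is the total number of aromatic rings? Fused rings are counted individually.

2

Ring A has only sp³ atoms, so it is not fully conjugated — not aromatic (tetrahydrofuran).
Rings B and C form a fused bicyclic system (with one N–H) with 9 sp² atoms and 10 π electrons from ring double bonds plus a heteroatom lone pair. 10 = 4(2)+2, so the system is aromatic and both rings count as aromatic (indole).
Aromatic: B, C. Total: 2.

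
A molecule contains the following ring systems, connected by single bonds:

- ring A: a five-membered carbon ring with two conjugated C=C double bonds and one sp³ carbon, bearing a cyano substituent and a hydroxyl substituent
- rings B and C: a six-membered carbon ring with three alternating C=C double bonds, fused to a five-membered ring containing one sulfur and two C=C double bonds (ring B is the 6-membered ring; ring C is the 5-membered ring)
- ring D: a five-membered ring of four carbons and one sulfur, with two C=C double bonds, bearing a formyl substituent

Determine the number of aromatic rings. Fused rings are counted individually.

Ring A has one sp³ carbon, so it is not fully conjugated — not aromatic (cyclopentadiene).
Rings B and C form a fused bicyclic system (with one sulfur) with 9 sp² atoms and 10 π electrons from ring double bonds plus a heteroatom lone pair. 10 = 4(2)+2, so the system is aromatic and both rings count as aromatic (benzothiophene).
Ring D is planar and fully conjugated; 2 ring double bonds (4 π electrons) plus a heteroatom lone pair (2) give 6 π electrons. That satisfies 4n+2 with n=1, so ring D is aromatic (thiophene).
Aromatic: B, C, D. Total: 3.

3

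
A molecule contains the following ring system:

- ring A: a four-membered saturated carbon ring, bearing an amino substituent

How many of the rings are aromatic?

0

Ring A has only sp³ atoms, so it is not fully conjugated — not aromatic (cyclobutane).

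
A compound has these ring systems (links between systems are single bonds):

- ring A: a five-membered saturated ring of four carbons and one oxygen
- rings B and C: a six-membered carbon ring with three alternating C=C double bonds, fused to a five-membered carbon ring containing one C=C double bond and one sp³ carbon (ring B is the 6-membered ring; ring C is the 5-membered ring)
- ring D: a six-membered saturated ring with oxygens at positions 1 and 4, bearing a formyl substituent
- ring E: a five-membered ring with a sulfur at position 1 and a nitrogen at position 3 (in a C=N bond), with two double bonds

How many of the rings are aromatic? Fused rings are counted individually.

2

Ring A has only sp³ atoms, so it is not fully conjugated — not aromatic (tetrahydrofuran).
Ring B is planar and fully conjugated; 3 ring double bonds give 6 π electrons. 6 = 4(1)+2, so ring B is aromatic (benzene ring).
Ring C has one sp³ carbon, so it is not fully conjugated — not aromatic (cyclopentene ring).
Ring D has only sp³ atoms, so it is not fully conjugated — not aromatic (1,4-dioxane).
Ring E is fully conjugated (every ring atom contributes a p orbital); 2 ring double bonds (4 π electrons) plus a heteroatom lone pair (2) give 6 π electrons. That satisfies 4n+2 with n=1, so ring E is aromatic (thiazole).
Aromatic: B, E. Total: 2.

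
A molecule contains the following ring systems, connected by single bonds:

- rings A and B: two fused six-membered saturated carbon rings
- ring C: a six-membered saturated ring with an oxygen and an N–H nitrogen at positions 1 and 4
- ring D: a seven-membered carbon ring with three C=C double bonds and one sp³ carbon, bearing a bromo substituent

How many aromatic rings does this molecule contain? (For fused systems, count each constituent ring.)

0

Ring A has only sp³ atoms, so it is not fully conjugated — not aromatic (cyclohexane ring).
Ring B has only sp³ atoms, so it is not fully conjugated — not aromatic (cyclohexane ring).
Ring C has only sp³ atoms, so it is not fully conjugated — not aromatic (morpholine).
Ring D has one sp³ carbon, so it is not fully conjugated — not aromatic (cycloheptatriene).
No ring is aromatic. Total: 0.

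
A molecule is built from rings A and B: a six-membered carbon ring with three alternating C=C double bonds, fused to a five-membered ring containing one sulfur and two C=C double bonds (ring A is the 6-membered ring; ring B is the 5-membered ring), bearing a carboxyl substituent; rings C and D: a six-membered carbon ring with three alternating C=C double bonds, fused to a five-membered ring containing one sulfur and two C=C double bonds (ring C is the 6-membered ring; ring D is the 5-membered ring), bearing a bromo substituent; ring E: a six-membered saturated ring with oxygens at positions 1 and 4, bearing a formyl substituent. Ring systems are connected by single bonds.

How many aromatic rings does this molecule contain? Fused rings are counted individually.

4

Rings A and B form a fused bicyclic system (with one sulfur) with 9 sp² atoms and 10 π electrons from ring double bonds plus a heteroatom lone pair. 10 = 4(2)+2, so the system is aromatic and both rings count as aromatic (benzothiophene).
Rings C and D form a fused bicyclic system (with one sulfur) with 9 sp² atoms and 10 π electrons from ring double bonds plus a heteroatom lone pair. 10 = 4(2)+2, so the system is aromatic and both rings count as aromatic (benzothiophene).
Ring E has only sp³ atoms, so it is not fully conjugated — not aromatic (1,4-dioxane).
Aromatic: A, B, C, D. Total: 4.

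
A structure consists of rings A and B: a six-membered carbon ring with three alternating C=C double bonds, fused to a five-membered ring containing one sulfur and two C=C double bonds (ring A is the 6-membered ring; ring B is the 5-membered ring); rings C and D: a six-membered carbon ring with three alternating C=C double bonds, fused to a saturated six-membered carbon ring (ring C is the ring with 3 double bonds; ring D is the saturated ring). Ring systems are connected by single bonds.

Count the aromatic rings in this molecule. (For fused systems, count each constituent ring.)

3

Rings A and B form a fused bicyclic system (with one sulfur) with 9 sp² atoms and 10 π electrons from ring double bonds plus a heteroatom lone pair. 10 = 4(2)+2, so the system is aromatic and both rings count as aromatic (benzothiophene).
Ring C has a continuous p-orbital overlap around the ring; 3 ring double bonds give 6 π electrons. 6 = 4(1)+2, so ring C is aromatic (benzene ring).
Ring D has four sp³ carbons, so it is not fully conjugated — not aromatic (cyclohexane ring).
Aromatic: A, B, C. Total: 3.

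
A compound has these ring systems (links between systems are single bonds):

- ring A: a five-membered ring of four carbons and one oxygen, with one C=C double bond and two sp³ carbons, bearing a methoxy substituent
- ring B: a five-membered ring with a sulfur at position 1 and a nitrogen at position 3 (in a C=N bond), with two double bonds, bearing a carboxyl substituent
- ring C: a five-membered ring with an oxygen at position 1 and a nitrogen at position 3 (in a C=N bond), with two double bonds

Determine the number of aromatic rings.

Ring A has two sp³ carbons, so it is not fully conjugated — not aromatic (2,3-dihydrofuran).
Ring B is planar and fully conjugated; 2 ring double bonds (4 π electrons) plus a heteroatom lone pair (2) give 6 π electrons. Since 6 = 4n+2 (n=1), ring B is aromatic (thiazole).
Ring C has a continuous p-orbital overlap around the ring; 2 ring double bonds (4 π electrons) plus a heteroatom lone pair (2) give 6 π electrons. That satisfies 4n+2 with n=1, so ring C is aromatic (oxazole).
Aromatic: B, C. Total: 2.

2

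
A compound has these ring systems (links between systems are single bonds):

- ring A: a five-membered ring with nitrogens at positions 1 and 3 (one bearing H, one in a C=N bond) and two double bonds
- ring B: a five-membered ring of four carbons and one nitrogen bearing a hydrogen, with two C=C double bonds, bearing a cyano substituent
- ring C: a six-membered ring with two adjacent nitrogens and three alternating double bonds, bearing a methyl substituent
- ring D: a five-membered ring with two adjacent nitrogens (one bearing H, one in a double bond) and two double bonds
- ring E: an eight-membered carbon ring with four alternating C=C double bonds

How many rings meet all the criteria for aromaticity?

4

Ring A is planar and fully conjugated; 2 ring double bonds (4 π electrons) plus a heteroatom lone pair (2) give 6 π electrons. 6 = 4(1)+2, so ring A is aromatic (imidazole).
Ring B is fully conjugated (every ring atom contributes a p orbital); 2 ring double bonds (4 π electrons) plus a heteroatom lone pair (2) give 6 π electrons. That satisfies 4n+2 with n=1, so ring B is aromatic (pyrrole).
Ring C is planar and fully conjugated; 3 ring double bonds give 6 π electrons. That satisfies 4n+2 with n=1, so ring C is aromatic (pyridazine).
Ring D is planar and fully conjugated; 2 ring double bonds (4 π electrons) plus a heteroatom lone pair (2) give 6 π electrons. That satisfies 4n+2 with n=1, so ring D is aromatic (pyrazole).
Ring E has only sp² ring atoms; a planar conformation would have a fully conjugated π system of 8 electrons. But 8 = 4(2), which is 4n not 4n+2, so ring E is not aromatic (cyclooctatetraene) — cyclooctatetraene distorts into a non-planar tub to avoid antiaromaticity.
Aromatic: A, B, C, D. Total: 4.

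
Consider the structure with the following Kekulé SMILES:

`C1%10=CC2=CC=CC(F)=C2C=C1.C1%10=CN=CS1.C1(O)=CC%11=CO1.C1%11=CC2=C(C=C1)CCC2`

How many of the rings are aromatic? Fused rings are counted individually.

5

The SMILES encodes two fused six-membered carbon rings, each with three alternating C=C double bonds; a five-membered ring with a sulfur at position 1 and a nitrogen at position 3 (in a C=N bond), with two double bonds; a five-membered ring of four carbons and one oxygen, with two C=C double bonds; a six-membered carbon ring with three alternating C=C double bonds, fused to a saturated five-membered carbon ring.
The fused 6/6-membered bicyclic is a single π system with 10 sp² atoms and 10 π electrons from ring double bonds. 10 = 4(2)+2, so the system is aromatic and both rings count as aromatic (naphthalene).
The 5-membered ring with one sulfur and one =N– is planar and fully conjugated; 2 ring double bonds (4 π electrons) plus a heteroatom lone pair (2) give 6 π electrons. Since 6 = 4n+2 (n=1), it is aromatic (thiazole).
The 5-membered ring with one oxygen is planar and fully conjugated; 2 ring double bonds (4 π electrons) plus a heteroatom lone pair (2) give 6 π electrons. Since 6 = 4n+2 (n=1), it is aromatic (furan).
The 6-membered ring is fully conjugated (every ring atom contributes a p orbital); 3 ring double bonds give 6 π electrons. Since 6 = 4n+2 (n=1), it is aromatic (benzene ring).
The 5-membered ring has three sp³ carbons, so it is not fully conjugated — not aromatic (cyclopentane ring).
5 of the 6 rings are aromatic. Total: 5.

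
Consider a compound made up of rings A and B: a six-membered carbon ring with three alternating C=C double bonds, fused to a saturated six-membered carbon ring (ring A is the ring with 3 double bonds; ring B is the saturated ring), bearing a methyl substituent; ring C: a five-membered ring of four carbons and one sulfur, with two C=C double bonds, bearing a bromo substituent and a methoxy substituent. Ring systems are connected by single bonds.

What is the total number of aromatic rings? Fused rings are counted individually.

Ring A is fully conjugated (every ring atom contributes a p orbital); 3 ring double bonds give 6 π electrons. That satisfies 4n+2 with n=1, so ring A is aromatic (benzene ring).
Ring B has four sp³ carbons, so it is not fully conjugated — not aromatic (cyclohexane ring).
Ring C has a continuous p-orbital overlap around the ring; 2 ring double bonds (4 π electrons) plus a heteroatom lone pair (2) give 6 π electrons. That satisfies 4n+2 with n=1, so ring C is aromatic (thiophene).
Aromatic: A, C. Total: 2.

2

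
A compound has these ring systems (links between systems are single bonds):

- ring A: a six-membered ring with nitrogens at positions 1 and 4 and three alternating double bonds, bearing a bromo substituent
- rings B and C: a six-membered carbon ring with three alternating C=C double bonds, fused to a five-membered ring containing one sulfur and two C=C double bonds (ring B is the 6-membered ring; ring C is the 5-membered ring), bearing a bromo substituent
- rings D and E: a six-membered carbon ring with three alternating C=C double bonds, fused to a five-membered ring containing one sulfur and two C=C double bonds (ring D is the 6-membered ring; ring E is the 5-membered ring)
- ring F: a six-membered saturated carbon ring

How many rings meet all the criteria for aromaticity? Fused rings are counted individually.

5

Ring A has a continuous p-orbital overlap around the ring; 3 ring double bonds give 6 π electrons. That satisfies 4n+2 with n=1, so ring A is aromatic (pyrazine).
Rings B and C form a fused bicyclic system (with one sulfur) with 9 sp² atoms and 10 π electrons from ring double bonds plus a heteroatom lone pair. 10 = 4(2)+2, so the system is aromatic and both rings count as aromatic (benzothiophene).
Rings D and E form a fused bicyclic system (with one sulfur) with 9 sp² atoms and 10 π electrons from ring double bonds plus a heteroatom lone pair. 10 = 4(2)+2, so the system is aromatic and both rings count as aromatic (benzothiophene).
Ring F has only sp³ atoms, so it is not fully conjugated — not aromatic (cyclohexane).
Aromatic: A, B, C, D, E. Total: 5.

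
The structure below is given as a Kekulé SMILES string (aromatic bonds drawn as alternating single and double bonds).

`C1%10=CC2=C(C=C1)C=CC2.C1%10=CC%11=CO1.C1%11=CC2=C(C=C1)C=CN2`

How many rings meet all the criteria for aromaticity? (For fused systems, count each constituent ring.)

4

The SMILES encodes a six-membered carbon ring with three alternating C=C double bonds, fused to a five-membered carbon ring containing one C=C double bond and one sp³ carbon; a five-membered ring of four carbons and one oxygen, with two C=C double bonds; a six-membered carbon ring with three alternating C=C double bonds, fused to a five-membered ring containing one N–H nitrogen and two C=C double bonds.
The 6-membered ring is fully conjugated (every ring atom contributes a p orbital); 3 ring double bonds give 6 π electrons. Since 6 = 4n+2 (n=1), it is aromatic (benzene ring).
The 5-membered ring has one sp³ carbon, so it is not fully conjugated — not aromatic (cyclopentene ring).
The 5-membered ring with one oxygen is fully conjugated (every ring atom contributes a p orbital); 2 ring double bonds (4 π electrons) plus a heteroatom lone pair (2) give 6 π electrons. That satisfies 4n+2 with n=1, so it is aromatic (furan).
The fused 6/5-membered bicyclic (with one N–H) is a single π system with 9 sp² atoms and 10 π electrons from ring double bonds plus a heteroatom lone pair. 10 = 4(2)+2, so the system is aromatic and both rings count as aromatic (indole).
4 of the 5 rings are aromatic. Total: 4.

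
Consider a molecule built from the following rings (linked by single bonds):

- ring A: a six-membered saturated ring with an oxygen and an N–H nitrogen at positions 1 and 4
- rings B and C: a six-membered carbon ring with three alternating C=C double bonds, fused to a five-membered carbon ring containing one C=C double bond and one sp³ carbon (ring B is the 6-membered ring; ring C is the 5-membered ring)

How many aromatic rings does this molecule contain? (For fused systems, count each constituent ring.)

Ring A has only sp³ atoms, so it is not fully conjugated — not aromatic (morpholine).
Ring B has a continuous p-orbital overlap around the ring; 3 ring double bonds give 6 π electrons. 6 = 4(1)+2, so ring B is aromatic (benzene ring).
Ring C has one sp³ carbon, so it is not fully conjugated — not aromatic (cyclopentene ring).
Aromatic: B. Total: 1.

1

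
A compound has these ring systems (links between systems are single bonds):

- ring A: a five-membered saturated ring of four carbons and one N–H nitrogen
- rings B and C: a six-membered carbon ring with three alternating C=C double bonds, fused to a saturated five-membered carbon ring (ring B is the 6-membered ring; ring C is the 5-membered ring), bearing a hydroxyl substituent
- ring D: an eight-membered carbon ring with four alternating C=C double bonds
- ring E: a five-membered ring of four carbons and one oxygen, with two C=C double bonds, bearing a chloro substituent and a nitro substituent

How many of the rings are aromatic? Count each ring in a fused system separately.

Ring A has only sp³ atoms, so it is not fully conjugated — not aromatic (pyrrolidine).
Ring B is planar and fully conjugated; 3 ring double bonds give 6 π electrons. That satisfies 4n+2 with n=1, so ring B is aromatic (benzene ring).
Ring C has three sp³ carbons, so it is not fully conjugated — not aromatic (cyclopentane ring).
Ring D has only sp² ring atoms; a planar conformation would have a fully conjugated π system of 8 electrons. But 8 = 4(2), which is 4n not 4n+2, so ring D is not aromatic (cyclooctatetraene) — cyclooctatetraene distorts into a non-planar tub to avoid antiaromaticity.
Ring E is fully conjugated (every ring atom contributes a p orbital); 2 ring double bonds (4 π electrons) plus a heteroatom lone pair (2) give 6 π electrons. 6 = 4(1)+2, so ring E is aromatic (furan).
Aromatic: B, E. Total: 2.

2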